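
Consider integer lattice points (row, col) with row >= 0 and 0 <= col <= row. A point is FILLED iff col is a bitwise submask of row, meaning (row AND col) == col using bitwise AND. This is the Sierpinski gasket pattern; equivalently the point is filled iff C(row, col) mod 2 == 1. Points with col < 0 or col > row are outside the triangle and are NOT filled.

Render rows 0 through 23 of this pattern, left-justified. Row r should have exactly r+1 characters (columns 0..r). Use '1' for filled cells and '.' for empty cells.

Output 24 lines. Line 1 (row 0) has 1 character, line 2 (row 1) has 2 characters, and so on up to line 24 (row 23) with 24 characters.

Answer: 1
11
1.1
1111
1...1
11..11
1.1.1.1
11111111
1.......1
11......11
1.1.....1.1
1111....1111
1...1...1...1
11..11..11..11
1.1.1.1.1.1.1.1
1111111111111111
1...............1
11..............11
1.1.............1.1
1111............1111
1...1...........1...1
11..11..........11..11
1.1.1.1.........1.1.1.1
11111111........11111111

Derivation:
r0=0: 1
r1=1: 11
r2=10: 1.1
r3=11: 1111
r4=100: 1...1
r5=101: 11..11
r6=110: 1.1.1.1
r7=111: 11111111
r8=1000: 1.......1
r9=1001: 11......11
r10=1010: 1.1.....1.1
r11=1011: 1111....1111
r12=1100: 1...1...1...1
r13=1101: 11..11..11..11
r14=1110: 1.1.1.1.1.1.1.1
r15=1111: 1111111111111111
r16=10000: 1...............1
r17=10001: 11..............11
r18=10010: 1.1.............1.1
r19=10011: 1111............1111
r20=10100: 1...1...........1...1
r21=10101: 11..11..........11..11
r22=10110: 1.1.1.1.........1.1.1.1
r23=10111: 11111111........11111111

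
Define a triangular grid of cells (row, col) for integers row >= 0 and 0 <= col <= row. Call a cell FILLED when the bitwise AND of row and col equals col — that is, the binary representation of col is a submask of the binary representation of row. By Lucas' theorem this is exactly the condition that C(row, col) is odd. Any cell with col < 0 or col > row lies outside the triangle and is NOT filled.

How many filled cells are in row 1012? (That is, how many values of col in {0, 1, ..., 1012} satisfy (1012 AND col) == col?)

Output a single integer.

1012 in binary = 1111110100
popcount(1012) = number of 1-bits in 1111110100 = 7
A col c satisfies (1012 AND c) == c iff every set bit of c is also set in 1012; each of the 7 set bits of 1012 can independently be on or off in c.
count = 2^7 = 128

Answer: 128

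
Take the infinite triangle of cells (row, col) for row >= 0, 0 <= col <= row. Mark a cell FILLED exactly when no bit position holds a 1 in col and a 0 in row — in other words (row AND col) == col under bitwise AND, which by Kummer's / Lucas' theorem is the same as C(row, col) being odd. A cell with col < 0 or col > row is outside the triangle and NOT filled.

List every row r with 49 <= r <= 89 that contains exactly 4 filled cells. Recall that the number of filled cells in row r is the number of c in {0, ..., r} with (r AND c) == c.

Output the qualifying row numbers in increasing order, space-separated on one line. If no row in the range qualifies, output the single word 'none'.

Row r has 2^popcount(r) filled cells, so we need popcount(r) = log2(4) = 2.
Scan r = 49..89 and keep those with exactly 2 one-bits:
r=49=110001 popcount=3 -> skip
r=50=110010 popcount=3 -> skip
r=51=110011 popcount=4 -> skip
r=52=110100 popcount=3 -> skip
r=53=110101 popcount=4 -> skip
r=54=110110 popcount=4 -> skip
r=55=110111 popcount=5 -> skip
r=56=111000 popcount=3 -> skip
r=57=111001 popcount=4 -> skip
r=58=111010 popcount=4 -> skip
r=59=111011 popcount=5 -> skip
r=60=111100 popcount=4 -> skip
r=61=111101 popcount=5 -> skip
r=62=111110 popcount=5 -> skip
r=63=111111 popcount=6 -> skip
r=64=1000000 popcount=1 -> skip
r=65=1000001 popcount=2 -> KEEP
r=66=1000010 popcount=2 -> KEEP
r=67=1000011 popcount=3 -> skip
r=68=1000100 popcount=2 -> KEEP
r=69=1000101 popcount=3 -> skip
r=70=1000110 popcount=3 -> skip
r=71=1000111 popcount=4 -> skip
r=72=1001000 popcount=2 -> KEEP
r=73=1001001 popcount=3 -> skip
r=74=1001010 popcount=3 -> skip
r=75=1001011 popcount=4 -> skip
r=76=1001100 popcount=3 -> skip
r=77=1001101 popcount=4 -> skip
r=78=1001110 popcount=4 -> skip
r=79=1001111 popcount=5 -> skip
r=80=1010000 popcount=2 -> KEEP
r=81=1010001 popcount=3 -> skip
r=82=1010010 popcount=3 -> skip
r=83=1010011 popcount=4 -> skip
r=84=1010100 popcount=3 -> skip
r=85=1010101 popcount=4 -> skip
r=86=1010110 popcount=4 -> skip
r=87=1010111 popcount=5 -> skip
r=88=1011000 popcount=3 -> skip
r=89=1011001 popcount=4 -> skip
Kept rows: 65 66 68 72 80

Answer: 65 66 68 72 80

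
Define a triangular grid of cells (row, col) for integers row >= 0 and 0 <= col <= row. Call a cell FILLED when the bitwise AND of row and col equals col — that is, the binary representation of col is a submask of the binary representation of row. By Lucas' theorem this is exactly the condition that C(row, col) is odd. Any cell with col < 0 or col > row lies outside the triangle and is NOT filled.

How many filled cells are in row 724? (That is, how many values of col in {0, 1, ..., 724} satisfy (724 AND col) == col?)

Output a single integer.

Answer: 32

Derivation:
724 in binary = 1011010100
popcount(724) = number of 1-bits in 1011010100 = 5
A col c satisfies (724 AND c) == c iff every set bit of c is also set in 724; each of the 5 set bits of 724 can independently be on or off in c.
count = 2^5 = 32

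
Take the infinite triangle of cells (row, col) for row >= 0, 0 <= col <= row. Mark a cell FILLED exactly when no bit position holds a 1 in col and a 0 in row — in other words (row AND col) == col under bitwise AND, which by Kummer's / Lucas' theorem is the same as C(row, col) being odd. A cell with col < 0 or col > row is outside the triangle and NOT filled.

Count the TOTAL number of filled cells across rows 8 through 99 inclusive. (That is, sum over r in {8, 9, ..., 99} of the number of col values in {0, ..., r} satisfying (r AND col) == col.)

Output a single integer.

Answer: 1224

Derivation:
r8=1000 pc1: +2 =2
r9=1001 pc2: +4 =6
r10=1010 pc2: +4 =10
r11=1011 pc3: +8 =18
r12=1100 pc2: +4 =22
r13=1101 pc3: +8 =30
r14=1110 pc3: +8 =38
r15=1111 pc4: +16 =54
r16=10000 pc1: +2 =56
r17=10001 pc2: +4 =60
r18=10010 pc2: +4 =64
r19=10011 pc3: +8 =72
r20=10100 pc2: +4 =76
r21=10101 pc3: +8 =84
r22=10110 pc3: +8 =92
r23=10111 pc4: +16 =108
r24=11000 pc2: +4 =112
r25=11001 pc3: +8 =120
r26=11010 pc3: +8 =128
r27=11011 pc4: +16 =144
r28=11100 pc3: +8 =152
r29=11101 pc4: +16 =168
r30=11110 pc4: +16 =184
r31=11111 pc5: +32 =216
r32=100000 pc1: +2 =218
r33=100001 pc2: +4 =222
r34=100010 pc2: +4 =226
r35=100011 pc3: +8 =234
r36=100100 pc2: +4 =238
r37=100101 pc3: +8 =246
r38=100110 pc3: +8 =254
r39=100111 pc4: +16 =270
r40=101000 pc2: +4 =274
r41=101001 pc3: +8 =282
r42=101010 pc3: +8 =290
r43=101011 pc4: +16 =306
r44=101100 pc3: +8 =314
r45=101101 pc4: +16 =330
r46=101110 pc4: +16 =346
r47=101111 pc5: +32 =378
r48=110000 pc2: +4 =382
r49=110001 pc3: +8 =390
r50=110010 pc3: +8 =398
r51=110011 pc4: +16 =414
r52=110100 pc3: +8 =422
r53=110101 pc4: +16 =438
r54=110110 pc4: +16 =454
r55=110111 pc5: +32 =486
r56=111000 pc3: +8 =494
r57=111001 pc4: +16 =510
r58=111010 pc4: +16 =526
r59=111011 pc5: +32 =558
r60=111100 pc4: +16 =574
r61=111101 pc5: +32 =606
r62=111110 pc5: +32 =638
r63=111111 pc6: +64 =702
r64=1000000 pc1: +2 =704
r65=1000001 pc2: +4 =708
r66=1000010 pc2: +4 =712
r67=1000011 pc3: +8 =720
r68=1000100 pc2: +4 =724
r69=1000101 pc3: +8 =732
r70=1000110 pc3: +8 =740
r71=1000111 pc4: +16 =756
r72=1001000 pc2: +4 =760
r73=1001001 pc3: +8 =768
r74=1001010 pc3: +8 =776
r75=1001011 pc4: +16 =792
r76=1001100 pc3: +8 =800
r77=1001101 pc4: +16 =816
r78=1001110 pc4: +16 =832
r79=1001111 pc5: +32 =864
r80=1010000 pc2: +4 =868
r81=1010001 pc3: +8 =876
r82=1010010 pc3: +8 =884
r83=1010011 pc4: +16 =900
r84=1010100 pc3: +8 =908
r85=1010101 pc4: +16 =924
r86=1010110 pc4: +16 =940
r87=1010111 pc5: +32 =972
r88=1011000 pc3: +8 =980
r89=1011001 pc4: +16 =996
r90=1011010 pc4: +16 =1012
r91=1011011 pc5: +32 =1044
r92=1011100 pc4: +16 =1060
r93=1011101 pc5: +32 =1092
r94=1011110 pc5: +32 =1124
r95=1011111 pc6: +64 =1188
r96=1100000 pc2: +4 =1192
r97=1100001 pc3: +8 =1200
r98=1100010 pc3: +8 =1208
r99=1100011 pc4: +16 =1224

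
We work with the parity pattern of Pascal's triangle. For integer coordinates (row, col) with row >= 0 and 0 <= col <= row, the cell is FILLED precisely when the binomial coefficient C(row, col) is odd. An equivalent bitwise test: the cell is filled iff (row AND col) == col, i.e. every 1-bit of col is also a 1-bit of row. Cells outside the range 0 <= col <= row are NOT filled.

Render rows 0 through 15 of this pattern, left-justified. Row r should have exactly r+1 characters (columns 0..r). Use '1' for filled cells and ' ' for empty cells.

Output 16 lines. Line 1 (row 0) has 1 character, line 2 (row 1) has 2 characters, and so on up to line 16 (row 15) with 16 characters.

r0=0: 1
r1=1: 11
r2=10: 1 1
r3=11: 1111
r4=100: 1   1
r5=101: 11  11
r6=110: 1 1 1 1
r7=111: 11111111
r8=1000: 1       1
r9=1001: 11      11
r10=1010: 1 1     1 1
r11=1011: 1111    1111
r12=1100: 1   1   1   1
r13=1101: 11  11  11  11
r14=1110: 1 1 1 1 1 1 1 1
r15=1111: 1111111111111111

Answer: 1
11
1 1
1111
1   1
11  11
1 1 1 1
11111111
1       1
11      11
1 1     1 1
1111    1111
1   1   1   1
11  11  11  11
1 1 1 1 1 1 1 1
1111111111111111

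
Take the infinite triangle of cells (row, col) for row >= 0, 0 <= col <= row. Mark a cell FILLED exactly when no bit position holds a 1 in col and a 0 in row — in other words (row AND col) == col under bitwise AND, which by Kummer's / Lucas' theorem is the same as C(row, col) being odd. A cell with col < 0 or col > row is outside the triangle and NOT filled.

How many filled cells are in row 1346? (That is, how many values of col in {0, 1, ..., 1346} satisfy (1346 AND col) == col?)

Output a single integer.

Answer: 16

Derivation:
1346 in binary = 10101000010
popcount(1346) = number of 1-bits in 10101000010 = 4
A col c satisfies (1346 AND c) == c iff every set bit of c is also set in 1346; each of the 4 set bits of 1346 can independently be on or off in c.
count = 2^4 = 16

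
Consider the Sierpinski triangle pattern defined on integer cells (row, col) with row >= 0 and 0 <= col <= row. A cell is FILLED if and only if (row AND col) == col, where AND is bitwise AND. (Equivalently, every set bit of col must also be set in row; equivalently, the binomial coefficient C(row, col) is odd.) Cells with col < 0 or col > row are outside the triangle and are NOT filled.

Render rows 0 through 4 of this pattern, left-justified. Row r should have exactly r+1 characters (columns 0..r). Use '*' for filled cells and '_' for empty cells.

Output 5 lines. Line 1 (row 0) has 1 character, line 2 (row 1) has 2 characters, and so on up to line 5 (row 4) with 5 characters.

Answer: *
**
*_*
****
*___*

Derivation:
r0=0: *
r1=1: **
r2=10: *_*
r3=11: ****
r4=100: *___*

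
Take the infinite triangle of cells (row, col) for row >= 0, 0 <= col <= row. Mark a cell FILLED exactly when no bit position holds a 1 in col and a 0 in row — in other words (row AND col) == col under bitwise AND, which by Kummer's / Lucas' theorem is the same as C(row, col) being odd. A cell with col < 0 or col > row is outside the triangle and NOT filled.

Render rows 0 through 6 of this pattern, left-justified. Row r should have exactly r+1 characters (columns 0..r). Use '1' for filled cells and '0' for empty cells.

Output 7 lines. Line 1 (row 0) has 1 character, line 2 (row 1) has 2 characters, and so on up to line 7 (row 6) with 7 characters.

Answer: 1
11
101
1111
10001
110011
1010101

Derivation:
r0=0: 1
r1=1: 11
r2=10: 101
r3=11: 1111
r4=100: 10001
r5=101: 110011
r6=110: 1010101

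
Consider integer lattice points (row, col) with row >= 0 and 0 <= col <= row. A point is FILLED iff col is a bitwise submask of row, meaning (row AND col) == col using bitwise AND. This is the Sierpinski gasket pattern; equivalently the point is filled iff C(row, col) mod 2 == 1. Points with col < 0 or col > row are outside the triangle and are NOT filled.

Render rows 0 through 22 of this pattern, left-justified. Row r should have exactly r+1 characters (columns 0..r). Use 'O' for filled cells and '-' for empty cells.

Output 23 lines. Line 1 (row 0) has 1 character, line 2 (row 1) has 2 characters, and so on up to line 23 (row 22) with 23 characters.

Answer: O
OO
O-O
OOOO
O---O
OO--OO
O-O-O-O
OOOOOOOO
O-------O
OO------OO
O-O-----O-O
OOOO----OOOO
O---O---O---O
OO--OO--OO--OO
O-O-O-O-O-O-O-O
OOOOOOOOOOOOOOOO
O---------------O
OO--------------OO
O-O-------------O-O
OOOO------------OOOO
O---O-----------O---O
OO--OO----------OO--OO
O-O-O-O---------O-O-O-O

Derivation:
r0=0: O
r1=1: OO
r2=10: O-O
r3=11: OOOO
r4=100: O---O
r5=101: OO--OO
r6=110: O-O-O-O
r7=111: OOOOOOOO
r8=1000: O-------O
r9=1001: OO------OO
r10=1010: O-O-----O-O
r11=1011: OOOO----OOOO
r12=1100: O---O---O---O
r13=1101: OO--OO--OO--OO
r14=1110: O-O-O-O-O-O-O-O
r15=1111: OOOOOOOOOOOOOOOO
r16=10000: O---------------O
r17=10001: OO--------------OO
r18=10010: O-O-------------O-O
r19=10011: OOOO------------OOOO
r20=10100: O---O-----------O---O
r21=10101: OO--OO----------OO--OO
r22=10110: O-O-O-O---------O-O-O-O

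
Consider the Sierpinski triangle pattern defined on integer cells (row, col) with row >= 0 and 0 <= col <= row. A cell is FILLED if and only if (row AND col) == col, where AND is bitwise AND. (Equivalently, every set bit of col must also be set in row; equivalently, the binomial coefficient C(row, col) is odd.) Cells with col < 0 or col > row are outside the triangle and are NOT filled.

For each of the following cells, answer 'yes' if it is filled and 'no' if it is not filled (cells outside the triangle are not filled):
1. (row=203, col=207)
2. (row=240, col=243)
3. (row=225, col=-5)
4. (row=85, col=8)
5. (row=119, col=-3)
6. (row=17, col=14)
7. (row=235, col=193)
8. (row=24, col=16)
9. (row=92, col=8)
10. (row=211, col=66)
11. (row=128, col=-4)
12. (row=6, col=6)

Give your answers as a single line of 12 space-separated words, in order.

(203,207): col outside [0, 203] -> not filled
(240,243): col outside [0, 240] -> not filled
(225,-5): col outside [0, 225] -> not filled
(85,8): row=0b1010101, col=0b1000, row AND col = 0b0 = 0; 0 != 8 -> empty
(119,-3): col outside [0, 119] -> not filled
(17,14): row=0b10001, col=0b1110, row AND col = 0b0 = 0; 0 != 14 -> empty
(235,193): row=0b11101011, col=0b11000001, row AND col = 0b11000001 = 193; 193 == 193 -> filled
(24,16): row=0b11000, col=0b10000, row AND col = 0b10000 = 16; 16 == 16 -> filled
(92,8): row=0b1011100, col=0b1000, row AND col = 0b1000 = 8; 8 == 8 -> filled
(211,66): row=0b11010011, col=0b1000010, row AND col = 0b1000010 = 66; 66 == 66 -> filled
(128,-4): col outside [0, 128] -> not filled
(6,6): row=0b110, col=0b110, row AND col = 0b110 = 6; 6 == 6 -> filled

Answer: no no no no no no yes yes yes yes no yes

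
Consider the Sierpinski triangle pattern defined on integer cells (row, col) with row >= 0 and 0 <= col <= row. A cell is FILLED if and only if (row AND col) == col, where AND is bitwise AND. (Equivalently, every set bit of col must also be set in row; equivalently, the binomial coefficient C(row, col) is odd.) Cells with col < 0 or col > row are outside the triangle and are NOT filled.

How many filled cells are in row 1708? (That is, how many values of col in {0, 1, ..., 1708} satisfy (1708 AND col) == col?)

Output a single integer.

1708 in binary = 11010101100
popcount(1708) = number of 1-bits in 11010101100 = 6
A col c satisfies (1708 AND c) == c iff every set bit of c is also set in 1708; each of the 6 set bits of 1708 can independently be on or off in c.
count = 2^6 = 64

Answer: 64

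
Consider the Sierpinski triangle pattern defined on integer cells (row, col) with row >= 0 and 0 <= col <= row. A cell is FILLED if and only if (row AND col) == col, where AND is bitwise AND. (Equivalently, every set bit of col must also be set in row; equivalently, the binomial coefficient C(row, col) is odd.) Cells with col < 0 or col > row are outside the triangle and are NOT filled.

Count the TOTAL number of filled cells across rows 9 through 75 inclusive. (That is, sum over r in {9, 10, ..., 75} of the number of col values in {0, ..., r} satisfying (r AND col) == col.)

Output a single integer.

Answer: 790

Derivation:
r9=1001 pc2: +4 =4
r10=1010 pc2: +4 =8
r11=1011 pc3: +8 =16
r12=1100 pc2: +4 =20
r13=1101 pc3: +8 =28
r14=1110 pc3: +8 =36
r15=1111 pc4: +16 =52
r16=10000 pc1: +2 =54
r17=10001 pc2: +4 =58
r18=10010 pc2: +4 =62
r19=10011 pc3: +8 =70
r20=10100 pc2: +4 =74
r21=10101 pc3: +8 =82
r22=10110 pc3: +8 =90
r23=10111 pc4: +16 =106
r24=11000 pc2: +4 =110
r25=11001 pc3: +8 =118
r26=11010 pc3: +8 =126
r27=11011 pc4: +16 =142
r28=11100 pc3: +8 =150
r29=11101 pc4: +16 =166
r30=11110 pc4: +16 =182
r31=11111 pc5: +32 =214
r32=100000 pc1: +2 =216
r33=100001 pc2: +4 =220
r34=100010 pc2: +4 =224
r35=100011 pc3: +8 =232
r36=100100 pc2: +4 =236
r37=100101 pc3: +8 =244
r38=100110 pc3: +8 =252
r39=100111 pc4: +16 =268
r40=101000 pc2: +4 =272
r41=101001 pc3: +8 =280
r42=101010 pc3: +8 =288
r43=101011 pc4: +16 =304
r44=101100 pc3: +8 =312
r45=101101 pc4: +16 =328
r46=101110 pc4: +16 =344
r47=101111 pc5: +32 =376
r48=110000 pc2: +4 =380
r49=110001 pc3: +8 =388
r50=110010 pc3: +8 =396
r51=110011 pc4: +16 =412
r52=110100 pc3: +8 =420
r53=110101 pc4: +16 =436
r54=110110 pc4: +16 =452
r55=110111 pc5: +32 =484
r56=111000 pc3: +8 =492
r57=111001 pc4: +16 =508
r58=111010 pc4: +16 =524
r59=111011 pc5: +32 =556
r60=111100 pc4: +16 =572
r61=111101 pc5: +32 =604
r62=111110 pc5: +32 =636
r63=111111 pc6: +64 =700
r64=1000000 pc1: +2 =702
r65=1000001 pc2: +4 =706
r66=1000010 pc2: +4 =710
r67=1000011 pc3: +8 =718
r68=1000100 pc2: +4 =722
r69=1000101 pc3: +8 =730
r70=1000110 pc3: +8 =738
r71=1000111 pc4: +16 =754
r72=1001000 pc2: +4 =758
r73=1001001 pc3: +8 =766
r74=1001010 pc3: +8 =774
r75=1001011 pc4: +16 =790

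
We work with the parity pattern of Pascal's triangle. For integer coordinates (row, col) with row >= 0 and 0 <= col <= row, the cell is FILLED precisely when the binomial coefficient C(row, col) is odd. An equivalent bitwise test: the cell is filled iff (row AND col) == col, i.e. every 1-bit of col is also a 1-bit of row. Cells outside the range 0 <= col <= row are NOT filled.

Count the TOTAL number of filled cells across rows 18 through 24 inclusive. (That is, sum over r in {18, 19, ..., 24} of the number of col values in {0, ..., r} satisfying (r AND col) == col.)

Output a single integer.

Answer: 52

Derivation:
r18=10010 pc2: +4 =4
r19=10011 pc3: +8 =12
r20=10100 pc2: +4 =16
r21=10101 pc3: +8 =24
r22=10110 pc3: +8 =32
r23=10111 pc4: +16 =48
r24=11000 pc2: +4 =52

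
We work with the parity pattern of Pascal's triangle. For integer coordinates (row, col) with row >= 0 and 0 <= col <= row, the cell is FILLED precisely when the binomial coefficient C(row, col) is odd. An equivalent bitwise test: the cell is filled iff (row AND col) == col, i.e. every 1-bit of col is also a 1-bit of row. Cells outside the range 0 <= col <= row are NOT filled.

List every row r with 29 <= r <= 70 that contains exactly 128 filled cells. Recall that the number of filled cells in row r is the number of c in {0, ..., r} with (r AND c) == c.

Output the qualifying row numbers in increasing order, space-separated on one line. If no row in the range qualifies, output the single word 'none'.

Answer: none

Derivation:
Row r has 2^popcount(r) filled cells, so we need popcount(r) = log2(128) = 7.
Scan r = 29..70 and keep those with exactly 7 one-bits:
r=29=11101 popcount=4 -> skip
r=30=11110 popcount=4 -> skip
r=31=11111 popcount=5 -> skip
r=32=100000 popcount=1 -> skip
r=33=100001 popcount=2 -> skip
r=34=100010 popcount=2 -> skip
r=35=100011 popcount=3 -> skip
r=36=100100 popcount=2 -> skip
r=37=100101 popcount=3 -> skip
r=38=100110 popcount=3 -> skip
r=39=100111 popcount=4 -> skip
r=40=101000 popcount=2 -> skip
r=41=101001 popcount=3 -> skip
r=42=101010 popcount=3 -> skip
r=43=101011 popcount=4 -> skip
r=44=101100 popcount=3 -> skip
r=45=101101 popcount=4 -> skip
r=46=101110 popcount=4 -> skip
r=47=101111 popcount=5 -> skip
r=48=110000 popcount=2 -> skip
r=49=110001 popcount=3 -> skip
r=50=110010 popcount=3 -> skip
r=51=110011 popcount=4 -> skip
r=52=110100 popcount=3 -> skip
r=53=110101 popcount=4 -> skip
r=54=110110 popcount=4 -> skip
r=55=110111 popcount=5 -> skip
r=56=111000 popcount=3 -> skip
r=57=111001 popcount=4 -> skip
r=58=111010 popcount=4 -> skip
r=59=111011 popcount=5 -> skip
r=60=111100 popcount=4 -> skip
r=61=111101 popcount=5 -> skip
r=62=111110 popcount=5 -> skip
r=63=111111 popcount=6 -> skip
r=64=1000000 popcount=1 -> skip
r=65=1000001 popcount=2 -> skip
r=66=1000010 popcount=2 -> skip
r=67=1000011 popcount=3 -> skip
r=68=1000100 popcount=2 -> skip
r=69=1000101 popcount=3 -> skip
r=70=1000110 popcount=3 -> skip
Kept rows: none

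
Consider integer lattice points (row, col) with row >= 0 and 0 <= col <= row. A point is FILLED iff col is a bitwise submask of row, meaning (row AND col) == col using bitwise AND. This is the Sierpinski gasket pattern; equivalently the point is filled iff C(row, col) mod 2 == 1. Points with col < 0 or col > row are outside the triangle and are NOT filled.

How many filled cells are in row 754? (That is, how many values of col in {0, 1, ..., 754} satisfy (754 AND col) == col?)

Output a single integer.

Answer: 64

Derivation:
754 in binary = 1011110010
popcount(754) = number of 1-bits in 1011110010 = 6
A col c satisfies (754 AND c) == c iff every set bit of c is also set in 754; each of the 6 set bits of 754 can independently be on or off in c.
count = 2^6 = 64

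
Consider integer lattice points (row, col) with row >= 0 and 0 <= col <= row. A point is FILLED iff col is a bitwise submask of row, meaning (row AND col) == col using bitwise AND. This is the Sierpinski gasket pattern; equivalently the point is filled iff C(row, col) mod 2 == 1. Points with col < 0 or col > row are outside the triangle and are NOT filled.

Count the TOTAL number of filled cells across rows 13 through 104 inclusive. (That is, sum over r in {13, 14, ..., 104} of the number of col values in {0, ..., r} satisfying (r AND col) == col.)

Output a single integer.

r13=1101 pc3: +8 =8
r14=1110 pc3: +8 =16
r15=1111 pc4: +16 =32
r16=10000 pc1: +2 =34
r17=10001 pc2: +4 =38
r18=10010 pc2: +4 =42
r19=10011 pc3: +8 =50
r20=10100 pc2: +4 =54
r21=10101 pc3: +8 =62
r22=10110 pc3: +8 =70
r23=10111 pc4: +16 =86
r24=11000 pc2: +4 =90
r25=11001 pc3: +8 =98
r26=11010 pc3: +8 =106
r27=11011 pc4: +16 =122
r28=11100 pc3: +8 =130
r29=11101 pc4: +16 =146
r30=11110 pc4: +16 =162
r31=11111 pc5: +32 =194
r32=100000 pc1: +2 =196
r33=100001 pc2: +4 =200
r34=100010 pc2: +4 =204
r35=100011 pc3: +8 =212
r36=100100 pc2: +4 =216
r37=100101 pc3: +8 =224
r38=100110 pc3: +8 =232
r39=100111 pc4: +16 =248
r40=101000 pc2: +4 =252
r41=101001 pc3: +8 =260
r42=101010 pc3: +8 =268
r43=101011 pc4: +16 =284
r44=101100 pc3: +8 =292
r45=101101 pc4: +16 =308
r46=101110 pc4: +16 =324
r47=101111 pc5: +32 =356
r48=110000 pc2: +4 =360
r49=110001 pc3: +8 =368
r50=110010 pc3: +8 =376
r51=110011 pc4: +16 =392
r52=110100 pc3: +8 =400
r53=110101 pc4: +16 =416
r54=110110 pc4: +16 =432
r55=110111 pc5: +32 =464
r56=111000 pc3: +8 =472
r57=111001 pc4: +16 =488
r58=111010 pc4: +16 =504
r59=111011 pc5: +32 =536
r60=111100 pc4: +16 =552
r61=111101 pc5: +32 =584
r62=111110 pc5: +32 =616
r63=111111 pc6: +64 =680
r64=1000000 pc1: +2 =682
r65=1000001 pc2: +4 =686
r66=1000010 pc2: +4 =690
r67=1000011 pc3: +8 =698
r68=1000100 pc2: +4 =702
r69=1000101 pc3: +8 =710
r70=1000110 pc3: +8 =718
r71=1000111 pc4: +16 =734
r72=1001000 pc2: +4 =738
r73=1001001 pc3: +8 =746
r74=1001010 pc3: +8 =754
r75=1001011 pc4: +16 =770
r76=1001100 pc3: +8 =778
r77=1001101 pc4: +16 =794
r78=1001110 pc4: +16 =810
r79=1001111 pc5: +32 =842
r80=1010000 pc2: +4 =846
r81=1010001 pc3: +8 =854
r82=1010010 pc3: +8 =862
r83=1010011 pc4: +16 =878
r84=1010100 pc3: +8 =886
r85=1010101 pc4: +16 =902
r86=1010110 pc4: +16 =918
r87=1010111 pc5: +32 =950
r88=1011000 pc3: +8 =958
r89=1011001 pc4: +16 =974
r90=1011010 pc4: +16 =990
r91=1011011 pc5: +32 =1022
r92=1011100 pc4: +16 =1038
r93=1011101 pc5: +32 =1070
r94=1011110 pc5: +32 =1102
r95=1011111 pc6: +64 =1166
r96=1100000 pc2: +4 =1170
r97=1100001 pc3: +8 =1178
r98=1100010 pc3: +8 =1186
r99=1100011 pc4: +16 =1202
r100=1100100 pc3: +8 =1210
r101=1100101 pc4: +16 =1226
r102=1100110 pc4: +16 =1242
r103=1100111 pc5: +32 =1274
r104=1101000 pc3: +8 =1282

Answer: 1282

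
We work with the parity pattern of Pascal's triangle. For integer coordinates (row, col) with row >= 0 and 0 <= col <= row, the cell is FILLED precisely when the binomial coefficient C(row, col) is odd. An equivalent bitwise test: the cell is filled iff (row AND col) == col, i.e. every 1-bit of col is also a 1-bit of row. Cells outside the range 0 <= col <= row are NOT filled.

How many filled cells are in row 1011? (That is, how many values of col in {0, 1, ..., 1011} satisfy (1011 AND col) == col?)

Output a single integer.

1011 in binary = 1111110011
popcount(1011) = number of 1-bits in 1111110011 = 8
A col c satisfies (1011 AND c) == c iff every set bit of c is also set in 1011; each of the 8 set bits of 1011 can independently be on or off in c.
count = 2^8 = 256

Answer: 256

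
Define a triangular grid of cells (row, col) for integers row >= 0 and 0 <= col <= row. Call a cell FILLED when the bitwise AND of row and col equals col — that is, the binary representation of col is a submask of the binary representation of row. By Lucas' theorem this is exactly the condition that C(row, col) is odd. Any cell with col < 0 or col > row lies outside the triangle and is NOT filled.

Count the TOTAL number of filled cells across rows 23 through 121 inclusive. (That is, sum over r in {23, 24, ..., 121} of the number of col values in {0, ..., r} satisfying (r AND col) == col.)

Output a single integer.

Answer: 1684

Derivation:
r23=10111 pc4: +16 =16
r24=11000 pc2: +4 =20
r25=11001 pc3: +8 =28
r26=11010 pc3: +8 =36
r27=11011 pc4: +16 =52
r28=11100 pc3: +8 =60
r29=11101 pc4: +16 =76
r30=11110 pc4: +16 =92
r31=11111 pc5: +32 =124
r32=100000 pc1: +2 =126
r33=100001 pc2: +4 =130
r34=100010 pc2: +4 =134
r35=100011 pc3: +8 =142
r36=100100 pc2: +4 =146
r37=100101 pc3: +8 =154
r38=100110 pc3: +8 =162
r39=100111 pc4: +16 =178
r40=101000 pc2: +4 =182
r41=101001 pc3: +8 =190
r42=101010 pc3: +8 =198
r43=101011 pc4: +16 =214
r44=101100 pc3: +8 =222
r45=101101 pc4: +16 =238
r46=101110 pc4: +16 =254
r47=101111 pc5: +32 =286
r48=110000 pc2: +4 =290
r49=110001 pc3: +8 =298
r50=110010 pc3: +8 =306
r51=110011 pc4: +16 =322
r52=110100 pc3: +8 =330
r53=110101 pc4: +16 =346
r54=110110 pc4: +16 =362
r55=110111 pc5: +32 =394
r56=111000 pc3: +8 =402
r57=111001 pc4: +16 =418
r58=111010 pc4: +16 =434
r59=111011 pc5: +32 =466
r60=111100 pc4: +16 =482
r61=111101 pc5: +32 =514
r62=111110 pc5: +32 =546
r63=111111 pc6: +64 =610
r64=1000000 pc1: +2 =612
r65=1000001 pc2: +4 =616
r66=1000010 pc2: +4 =620
r67=1000011 pc3: +8 =628
r68=1000100 pc2: +4 =632
r69=1000101 pc3: +8 =640
r70=1000110 pc3: +8 =648
r71=1000111 pc4: +16 =664
r72=1001000 pc2: +4 =668
r73=1001001 pc3: +8 =676
r74=1001010 pc3: +8 =684
r75=1001011 pc4: +16 =700
r76=1001100 pc3: +8 =708
r77=1001101 pc4: +16 =724
r78=1001110 pc4: +16 =740
r79=1001111 pc5: +32 =772
r80=1010000 pc2: +4 =776
r81=1010001 pc3: +8 =784
r82=1010010 pc3: +8 =792
r83=1010011 pc4: +16 =808
r84=1010100 pc3: +8 =816
r85=1010101 pc4: +16 =832
r86=1010110 pc4: +16 =848
r87=1010111 pc5: +32 =880
r88=1011000 pc3: +8 =888
r89=1011001 pc4: +16 =904
r90=1011010 pc4: +16 =920
r91=1011011 pc5: +32 =952
r92=1011100 pc4: +16 =968
r93=1011101 pc5: +32 =1000
r94=1011110 pc5: +32 =1032
r95=1011111 pc6: +64 =1096
r96=1100000 pc2: +4 =1100
r97=1100001 pc3: +8 =1108
r98=1100010 pc3: +8 =1116
r99=1100011 pc4: +16 =1132
r100=1100100 pc3: +8 =1140
r101=1100101 pc4: +16 =1156
r102=1100110 pc4: +16 =1172
r103=1100111 pc5: +32 =1204
r104=1101000 pc3: +8 =1212
r105=1101001 pc4: +16 =1228
r106=1101010 pc4: +16 =1244
r107=1101011 pc5: +32 =1276
r108=1101100 pc4: +16 =1292
r109=1101101 pc5: +32 =1324
r110=1101110 pc5: +32 =1356
r111=1101111 pc6: +64 =1420
r112=1110000 pc3: +8 =1428
r113=1110001 pc4: +16 =1444
r114=1110010 pc4: +16 =1460
r115=1110011 pc5: +32 =1492
r116=1110100 pc4: +16 =1508
r117=1110101 pc5: +32 =1540
r118=1110110 pc5: +32 =1572
r119=1110111 pc6: +64 =1636
r120=1111000 pc4: +16 =1652
r121=1111001 pc5: +32 =1684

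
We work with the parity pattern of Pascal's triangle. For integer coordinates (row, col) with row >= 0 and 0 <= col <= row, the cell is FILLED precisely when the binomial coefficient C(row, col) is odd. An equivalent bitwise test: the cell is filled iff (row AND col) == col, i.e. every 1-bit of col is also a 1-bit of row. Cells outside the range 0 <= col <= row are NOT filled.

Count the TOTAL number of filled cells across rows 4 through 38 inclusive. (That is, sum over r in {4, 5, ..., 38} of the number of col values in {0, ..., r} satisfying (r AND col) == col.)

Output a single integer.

r4=100 pc1: +2 =2
r5=101 pc2: +4 =6
r6=110 pc2: +4 =10
r7=111 pc3: +8 =18
r8=1000 pc1: +2 =20
r9=1001 pc2: +4 =24
r10=1010 pc2: +4 =28
r11=1011 pc3: +8 =36
r12=1100 pc2: +4 =40
r13=1101 pc3: +8 =48
r14=1110 pc3: +8 =56
r15=1111 pc4: +16 =72
r16=10000 pc1: +2 =74
r17=10001 pc2: +4 =78
r18=10010 pc2: +4 =82
r19=10011 pc3: +8 =90
r20=10100 pc2: +4 =94
r21=10101 pc3: +8 =102
r22=10110 pc3: +8 =110
r23=10111 pc4: +16 =126
r24=11000 pc2: +4 =130
r25=11001 pc3: +8 =138
r26=11010 pc3: +8 =146
r27=11011 pc4: +16 =162
r28=11100 pc3: +8 =170
r29=11101 pc4: +16 =186
r30=11110 pc4: +16 =202
r31=11111 pc5: +32 =234
r32=100000 pc1: +2 =236
r33=100001 pc2: +4 =240
r34=100010 pc2: +4 =244
r35=100011 pc3: +8 =252
r36=100100 pc2: +4 =256
r37=100101 pc3: +8 =264
r38=100110 pc3: +8 =272

Answer: 272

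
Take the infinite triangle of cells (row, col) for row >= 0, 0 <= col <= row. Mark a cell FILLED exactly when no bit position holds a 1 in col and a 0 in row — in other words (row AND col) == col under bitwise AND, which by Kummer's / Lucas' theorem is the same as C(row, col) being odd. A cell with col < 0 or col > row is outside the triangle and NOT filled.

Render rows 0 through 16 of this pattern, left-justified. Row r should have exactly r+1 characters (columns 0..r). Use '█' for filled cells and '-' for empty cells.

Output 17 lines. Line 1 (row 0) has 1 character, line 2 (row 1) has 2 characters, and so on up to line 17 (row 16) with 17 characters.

r0=0: █
r1=1: ██
r2=10: █-█
r3=11: ████
r4=100: █---█
r5=101: ██--██
r6=110: █-█-█-█
r7=111: ████████
r8=1000: █-------█
r9=1001: ██------██
r10=1010: █-█-----█-█
r11=1011: ████----████
r12=1100: █---█---█---█
r13=1101: ██--██--██--██
r14=1110: █-█-█-█-█-█-█-█
r15=1111: ████████████████
r16=10000: █---------------█

Answer: █
██
█-█
████
█---█
██--██
█-█-█-█
████████
█-------█
██------██
█-█-----█-█
████----████
█---█---█---█
██--██--██--██
█-█-█-█-█-█-█-█
████████████████
█---------------█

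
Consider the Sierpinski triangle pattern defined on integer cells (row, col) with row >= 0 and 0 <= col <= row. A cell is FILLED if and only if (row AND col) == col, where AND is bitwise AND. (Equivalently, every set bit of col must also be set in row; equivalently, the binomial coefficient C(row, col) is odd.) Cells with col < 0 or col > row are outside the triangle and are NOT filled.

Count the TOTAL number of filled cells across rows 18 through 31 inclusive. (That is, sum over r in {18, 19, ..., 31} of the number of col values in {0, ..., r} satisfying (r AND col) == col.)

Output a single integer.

Answer: 156

Derivation:
r18=10010 pc2: +4 =4
r19=10011 pc3: +8 =12
r20=10100 pc2: +4 =16
r21=10101 pc3: +8 =24
r22=10110 pc3: +8 =32
r23=10111 pc4: +16 =48
r24=11000 pc2: +4 =52
r25=11001 pc3: +8 =60
r26=11010 pc3: +8 =68
r27=11011 pc4: +16 =84
r28=11100 pc3: +8 =92
r29=11101 pc4: +16 =108
r30=11110 pc4: +16 =124
r31=11111 pc5: +32 =156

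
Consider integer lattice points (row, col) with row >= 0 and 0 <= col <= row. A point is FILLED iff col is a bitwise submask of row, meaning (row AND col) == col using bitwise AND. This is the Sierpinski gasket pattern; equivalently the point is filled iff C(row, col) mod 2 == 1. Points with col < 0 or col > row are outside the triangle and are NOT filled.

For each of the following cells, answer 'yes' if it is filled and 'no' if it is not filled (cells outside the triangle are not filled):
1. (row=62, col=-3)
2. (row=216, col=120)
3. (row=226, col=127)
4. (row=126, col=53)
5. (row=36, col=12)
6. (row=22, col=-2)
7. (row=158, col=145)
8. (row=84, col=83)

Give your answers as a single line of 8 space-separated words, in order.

Answer: no no no no no no no no

Derivation:
(62,-3): col outside [0, 62] -> not filled
(216,120): row=0b11011000, col=0b1111000, row AND col = 0b1011000 = 88; 88 != 120 -> empty
(226,127): row=0b11100010, col=0b1111111, row AND col = 0b1100010 = 98; 98 != 127 -> empty
(126,53): row=0b1111110, col=0b110101, row AND col = 0b110100 = 52; 52 != 53 -> empty
(36,12): row=0b100100, col=0b1100, row AND col = 0b100 = 4; 4 != 12 -> empty
(22,-2): col outside [0, 22] -> not filled
(158,145): row=0b10011110, col=0b10010001, row AND col = 0b10010000 = 144; 144 != 145 -> empty
(84,83): row=0b1010100, col=0b1010011, row AND col = 0b1010000 = 80; 80 != 83 -> empty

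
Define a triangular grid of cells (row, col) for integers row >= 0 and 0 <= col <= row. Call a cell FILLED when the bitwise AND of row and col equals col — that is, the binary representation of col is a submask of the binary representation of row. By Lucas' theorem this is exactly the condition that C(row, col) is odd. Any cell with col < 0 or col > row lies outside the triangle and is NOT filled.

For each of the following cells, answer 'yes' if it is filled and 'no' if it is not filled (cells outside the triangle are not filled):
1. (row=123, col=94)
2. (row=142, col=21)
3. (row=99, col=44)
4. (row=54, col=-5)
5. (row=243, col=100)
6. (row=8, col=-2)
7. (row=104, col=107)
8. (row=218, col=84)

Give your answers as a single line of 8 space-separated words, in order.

(123,94): row=0b1111011, col=0b1011110, row AND col = 0b1011010 = 90; 90 != 94 -> empty
(142,21): row=0b10001110, col=0b10101, row AND col = 0b100 = 4; 4 != 21 -> empty
(99,44): row=0b1100011, col=0b101100, row AND col = 0b100000 = 32; 32 != 44 -> empty
(54,-5): col outside [0, 54] -> not filled
(243,100): row=0b11110011, col=0b1100100, row AND col = 0b1100000 = 96; 96 != 100 -> empty
(8,-2): col outside [0, 8] -> not filled
(104,107): col outside [0, 104] -> not filled
(218,84): row=0b11011010, col=0b1010100, row AND col = 0b1010000 = 80; 80 != 84 -> empty

Answer: no no no no no no no no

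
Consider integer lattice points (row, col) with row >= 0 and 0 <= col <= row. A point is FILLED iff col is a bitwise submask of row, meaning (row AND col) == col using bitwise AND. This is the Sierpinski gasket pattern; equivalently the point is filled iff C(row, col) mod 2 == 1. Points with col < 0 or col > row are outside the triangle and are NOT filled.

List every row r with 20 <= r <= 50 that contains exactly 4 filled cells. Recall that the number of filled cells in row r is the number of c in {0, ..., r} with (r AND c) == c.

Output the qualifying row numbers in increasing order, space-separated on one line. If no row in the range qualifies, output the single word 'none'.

Row r has 2^popcount(r) filled cells, so we need popcount(r) = log2(4) = 2.
Scan r = 20..50 and keep those with exactly 2 one-bits:
r=20=10100 popcount=2 -> KEEP
r=21=10101 popcount=3 -> skip
r=22=10110 popcount=3 -> skip
r=23=10111 popcount=4 -> skip
r=24=11000 popcount=2 -> KEEP
r=25=11001 popcount=3 -> skip
r=26=11010 popcount=3 -> skip
r=27=11011 popcount=4 -> skip
r=28=11100 popcount=3 -> skip
r=29=11101 popcount=4 -> skip
r=30=11110 popcount=4 -> skip
r=31=11111 popcount=5 -> skip
r=32=100000 popcount=1 -> skip
r=33=100001 popcount=2 -> KEEP
r=34=100010 popcount=2 -> KEEP
r=35=100011 popcount=3 -> skip
r=36=100100 popcount=2 -> KEEP
r=37=100101 popcount=3 -> skip
r=38=100110 popcount=3 -> skip
r=39=100111 popcount=4 -> skip
r=40=101000 popcount=2 -> KEEP
r=41=101001 popcount=3 -> skip
r=42=101010 popcount=3 -> skip
r=43=101011 popcount=4 -> skip
r=44=101100 popcount=3 -> skip
r=45=101101 popcount=4 -> skip
r=46=101110 popcount=4 -> skip
r=47=101111 popcount=5 -> skip
r=48=110000 popcount=2 -> KEEP
r=49=110001 popcount=3 -> skip
r=50=110010 popcount=3 -> skip
Kept rows: 20 24 33 34 36 40 48

Answer: 20 24 33 34 36 40 48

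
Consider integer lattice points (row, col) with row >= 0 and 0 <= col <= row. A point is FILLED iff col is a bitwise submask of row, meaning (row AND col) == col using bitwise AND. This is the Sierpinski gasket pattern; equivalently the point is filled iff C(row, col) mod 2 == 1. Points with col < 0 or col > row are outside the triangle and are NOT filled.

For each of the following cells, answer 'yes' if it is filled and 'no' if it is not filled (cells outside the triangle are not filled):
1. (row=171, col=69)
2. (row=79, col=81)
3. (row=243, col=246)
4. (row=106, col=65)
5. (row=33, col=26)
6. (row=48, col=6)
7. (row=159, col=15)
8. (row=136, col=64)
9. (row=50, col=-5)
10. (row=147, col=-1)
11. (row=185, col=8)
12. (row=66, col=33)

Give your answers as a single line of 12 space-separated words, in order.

(171,69): row=0b10101011, col=0b1000101, row AND col = 0b1 = 1; 1 != 69 -> empty
(79,81): col outside [0, 79] -> not filled
(243,246): col outside [0, 243] -> not filled
(106,65): row=0b1101010, col=0b1000001, row AND col = 0b1000000 = 64; 64 != 65 -> empty
(33,26): row=0b100001, col=0b11010, row AND col = 0b0 = 0; 0 != 26 -> empty
(48,6): row=0b110000, col=0b110, row AND col = 0b0 = 0; 0 != 6 -> empty
(159,15): row=0b10011111, col=0b1111, row AND col = 0b1111 = 15; 15 == 15 -> filled
(136,64): row=0b10001000, col=0b1000000, row AND col = 0b0 = 0; 0 != 64 -> empty
(50,-5): col outside [0, 50] -> not filled
(147,-1): col outside [0, 147] -> not filled
(185,8): row=0b10111001, col=0b1000, row AND col = 0b1000 = 8; 8 == 8 -> filled
(66,33): row=0b1000010, col=0b100001, row AND col = 0b0 = 0; 0 != 33 -> empty

Answer: no no no no no no yes no no no yes no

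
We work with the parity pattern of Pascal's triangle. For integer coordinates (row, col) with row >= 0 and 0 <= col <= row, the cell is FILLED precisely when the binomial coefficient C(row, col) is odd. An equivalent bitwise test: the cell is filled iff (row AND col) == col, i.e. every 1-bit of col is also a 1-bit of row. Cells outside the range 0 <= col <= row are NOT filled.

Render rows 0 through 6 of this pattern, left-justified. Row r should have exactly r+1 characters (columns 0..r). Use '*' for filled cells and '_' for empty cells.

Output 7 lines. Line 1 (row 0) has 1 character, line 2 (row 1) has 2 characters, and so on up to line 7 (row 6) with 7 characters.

Answer: *
**
*_*
****
*___*
**__**
*_*_*_*

Derivation:
r0=0: *
r1=1: **
r2=10: *_*
r3=11: ****
r4=100: *___*
r5=101: **__**
r6=110: *_*_*_*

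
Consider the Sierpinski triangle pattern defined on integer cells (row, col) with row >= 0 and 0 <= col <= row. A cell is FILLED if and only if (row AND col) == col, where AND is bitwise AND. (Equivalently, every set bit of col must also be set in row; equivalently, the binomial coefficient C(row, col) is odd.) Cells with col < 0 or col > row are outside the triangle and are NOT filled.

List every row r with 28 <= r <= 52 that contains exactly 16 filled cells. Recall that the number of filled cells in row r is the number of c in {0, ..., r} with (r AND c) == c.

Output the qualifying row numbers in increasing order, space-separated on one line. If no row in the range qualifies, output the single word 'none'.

Row r has 2^popcount(r) filled cells, so we need popcount(r) = log2(16) = 4.
Scan r = 28..52 and keep those with exactly 4 one-bits:
r=28=11100 popcount=3 -> skip
r=29=11101 popcount=4 -> KEEP
r=30=11110 popcount=4 -> KEEP
r=31=11111 popcount=5 -> skip
r=32=100000 popcount=1 -> skip
r=33=100001 popcount=2 -> skip
r=34=100010 popcount=2 -> skip
r=35=100011 popcount=3 -> skip
r=36=100100 popcount=2 -> skip
r=37=100101 popcount=3 -> skip
r=38=100110 popcount=3 -> skip
r=39=100111 popcount=4 -> KEEP
r=40=101000 popcount=2 -> skip
r=41=101001 popcount=3 -> skip
r=42=101010 popcount=3 -> skip
r=43=101011 popcount=4 -> KEEP
r=44=101100 popcount=3 -> skip
r=45=101101 popcount=4 -> KEEP
r=46=101110 popcount=4 -> KEEP
r=47=101111 popcount=5 -> skip
r=48=110000 popcount=2 -> skip
r=49=110001 popcount=3 -> skip
r=50=110010 popcount=3 -> skip
r=51=110011 popcount=4 -> KEEP
r=52=110100 popcount=3 -> skip
Kept rows: 29 30 39 43 45 46 51

Answer: 29 30 39 43 45 46 51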